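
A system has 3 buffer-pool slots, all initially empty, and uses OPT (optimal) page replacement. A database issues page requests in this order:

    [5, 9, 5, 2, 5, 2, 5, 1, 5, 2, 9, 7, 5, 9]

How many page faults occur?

5 → fault, frames [5]
9 → fault, frames [5, 9]
5 → hit
2 → fault, frames [5, 9, 2]
5 → hit
2 → hit
5 → hit
1 → fault, evict 9, frames [5, 2, 1]
5 → hit
2 → hit
9 → fault, evict 1, frames [5, 2, 9]
7 → fault, evict 2, frames [5, 9, 7]
5 → hit
9 → hit
Page faults: 6.

6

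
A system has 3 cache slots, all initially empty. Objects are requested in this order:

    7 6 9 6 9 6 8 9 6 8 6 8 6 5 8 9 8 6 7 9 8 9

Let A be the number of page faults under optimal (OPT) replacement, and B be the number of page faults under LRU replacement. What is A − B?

Under OPT: F F F . . . F . . . . . . F . . . F F . . . → 7 faults.
Under LRU: F F F . . . F . . . . . . F . F . F F F F . → 10 faults.
A − B = 7 − 10 = -3.

-3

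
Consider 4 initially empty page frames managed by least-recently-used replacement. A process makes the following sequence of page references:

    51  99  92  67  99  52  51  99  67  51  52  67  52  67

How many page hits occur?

51 → fault, frames (51)
99 → fault, frames (51 99)
92 → fault, frames (51 99 92)
67 → fault, frames (51 99 92 67)
99 → hit
52 → fault, evict 51, frames (92 67 99 52)
51 → fault, evict 92, frames (67 99 52 51)
99 → hit
67 → hit
51 → hit
52 → hit
67 → hit
52 → hit
67 → hit
Hits: 8.

8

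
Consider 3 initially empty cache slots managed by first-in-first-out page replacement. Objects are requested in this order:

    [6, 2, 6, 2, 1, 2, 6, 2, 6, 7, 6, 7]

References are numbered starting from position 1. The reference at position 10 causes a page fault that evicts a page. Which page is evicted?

pos 1: 6 -> fault, frames (6)
pos 2: 2 -> fault, frames (6 2)
pos 3: 6 -> hit
pos 4: 2 -> hit
pos 5: 1 -> fault, frames (6 2 1)
pos 6: 2 -> hit
pos 7: 6 -> hit
pos 8: 2 -> hit
pos 9: 6 -> hit
pos 10: 7 -> fault, evict 6, frames (2 1 7)
At position 10, page 6 is evicted.

6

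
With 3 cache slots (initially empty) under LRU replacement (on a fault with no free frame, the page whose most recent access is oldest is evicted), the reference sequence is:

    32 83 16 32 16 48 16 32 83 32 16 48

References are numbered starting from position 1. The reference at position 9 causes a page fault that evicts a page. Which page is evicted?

pos 1: 32: miss, frames {32}
pos 2: 83: miss, frames {32,83}
pos 3: 16: miss, frames {32,83,16}
pos 4: 32: hit
pos 5: 16: hit
pos 6: 48: miss, evict 83, frames {32,16,48}
pos 7: 16: hit
pos 8: 32: hit
pos 9: 83: miss, evict 48, frames {16,32,83}
At position 9, page 48 is evicted.

48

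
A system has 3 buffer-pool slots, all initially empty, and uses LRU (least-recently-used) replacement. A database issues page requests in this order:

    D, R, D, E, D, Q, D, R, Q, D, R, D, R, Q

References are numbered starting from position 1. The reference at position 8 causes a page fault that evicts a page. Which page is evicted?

pos 1: D -> miss, frames [D]
pos 2: R -> miss, frames [D, R]
pos 3: D -> hit
pos 4: E -> miss, frames [R, D, E]
pos 5: D -> hit
pos 6: Q -> miss, evict R, frames [E, D, Q]
pos 7: D -> hit
pos 8: R -> miss, evict E, frames [Q, D, R]
At position 8, page E is evicted.

E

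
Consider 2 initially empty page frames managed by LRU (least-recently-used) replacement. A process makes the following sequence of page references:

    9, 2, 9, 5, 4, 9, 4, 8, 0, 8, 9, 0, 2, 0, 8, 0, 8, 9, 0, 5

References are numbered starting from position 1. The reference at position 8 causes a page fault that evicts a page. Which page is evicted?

pos 1: 9 -> miss, frames {9}
pos 2: 2 -> miss, frames {9,2}
pos 3: 9 -> hit
pos 4: 5 -> miss, evict 2, frames {9,5}
pos 5: 4 -> miss, evict 9, frames {5,4}
pos 6: 9 -> miss, evict 5, frames {4,9}
pos 7: 4 -> hit
pos 8: 8 -> miss, evict 9, frames {4,8}
At position 8, page 9 is evicted.

9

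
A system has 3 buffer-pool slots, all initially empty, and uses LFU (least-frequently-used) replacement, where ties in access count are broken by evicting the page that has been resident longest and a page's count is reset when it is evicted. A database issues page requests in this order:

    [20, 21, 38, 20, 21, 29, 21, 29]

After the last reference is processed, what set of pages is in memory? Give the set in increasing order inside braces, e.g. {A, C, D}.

20 -> fault, frames (20)
21 -> fault, frames (20 21)
38 -> fault, frames (20 21 38)
20 -> hit
21 -> hit
29 -> fault, evict 38, frames (20 21 29)
21 -> hit
29 -> hit

{20, 21, 29}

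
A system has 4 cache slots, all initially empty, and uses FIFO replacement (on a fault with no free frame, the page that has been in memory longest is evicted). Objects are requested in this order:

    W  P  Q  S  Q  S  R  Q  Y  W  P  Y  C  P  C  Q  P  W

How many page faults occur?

10

W → fault, frames (W)
P → fault, frames (W P)
Q → fault, frames (W P Q)
S → fault, frames (W P Q S)
Q → hit
S → hit
R → fault, evict W, frames (P Q S R)
Q → hit
Y → fault, evict P, frames (Q S R Y)
W → fault, evict Q, frames (S R Y W)
P → fault, evict S, frames (R Y W P)
Y → hit
C → fault, evict R, frames (Y W P C)
P → hit
C → hit
Q → fault, evict Y, frames (W P C Q)
P → hit
W → hit
Page faults: 10.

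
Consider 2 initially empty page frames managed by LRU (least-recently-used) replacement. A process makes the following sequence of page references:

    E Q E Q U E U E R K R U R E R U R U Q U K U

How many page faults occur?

E -> fault, frames (E)
Q -> fault, frames (E Q)
E -> hit
Q -> hit
U -> fault, evict E, frames (Q U)
E -> fault, evict Q, frames (U E)
U -> hit
E -> hit
R -> fault, evict U, frames (E R)
K -> fault, evict E, frames (R K)
R -> hit
U -> fault, evict K, frames (R U)
R -> hit
E -> fault, evict U, frames (R E)
R -> hit
U -> fault, evict E, frames (R U)
R -> hit
U -> hit
Q -> fault, evict R, frames (U Q)
U -> hit
K -> fault, evict Q, frames (U K)
U -> hit
Page faults: 11.

11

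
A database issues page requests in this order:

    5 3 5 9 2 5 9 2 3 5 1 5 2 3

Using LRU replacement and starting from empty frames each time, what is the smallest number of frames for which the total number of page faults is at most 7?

4

f=1: 14 faults
f=2: 12 faults
f=3: 9 faults
f=4: 5 faults
f=5: 5 faults
Smallest f with faults ≤ 7 is 4.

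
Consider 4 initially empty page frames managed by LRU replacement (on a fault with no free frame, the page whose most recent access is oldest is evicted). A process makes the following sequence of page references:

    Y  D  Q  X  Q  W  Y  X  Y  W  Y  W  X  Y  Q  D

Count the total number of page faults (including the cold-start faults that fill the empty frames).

Y -> miss, frames [Y]
D -> miss, frames [Y, D]
Q -> miss, frames [Y, D, Q]
X -> miss, frames [Y, D, Q, X]
Q -> hit
W -> miss, evict Y, frames [D, X, Q, W]
Y -> miss, evict D, frames [X, Q, W, Y]
X -> hit
Y -> hit
W -> hit
Y -> hit
W -> hit
X -> hit
Y -> hit
Q -> hit
D -> miss, evict W, frames [X, Y, Q, D]
Page faults: 7.

7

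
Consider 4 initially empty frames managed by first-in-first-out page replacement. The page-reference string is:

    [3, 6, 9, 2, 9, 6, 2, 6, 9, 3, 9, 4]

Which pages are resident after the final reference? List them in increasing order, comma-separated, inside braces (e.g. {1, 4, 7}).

3: fault, frames [3]
6: fault, frames [3, 6]
9: fault, frames [3, 6, 9]
2: fault, frames [3, 6, 9, 2]
9: hit
6: hit
2: hit
6: hit
9: hit
3: hit
9: hit
4: fault, evict 3, frames [6, 9, 2, 4]

{2, 4, 6, 9}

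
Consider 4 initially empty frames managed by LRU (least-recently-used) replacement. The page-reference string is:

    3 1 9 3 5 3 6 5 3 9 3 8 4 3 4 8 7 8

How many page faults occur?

3 -> fault, frames {3}
1 -> fault, frames {3,1}
9 -> fault, frames {3,1,9}
3 -> hit
5 -> fault, frames {1,9,3,5}
3 -> hit
6 -> fault, evict 1, frames {9,5,3,6}
5 -> hit
3 -> hit
9 -> hit
3 -> hit
8 -> fault, evict 6, frames {5,9,3,8}
4 -> fault, evict 5, frames {9,3,8,4}
3 -> hit
4 -> hit
8 -> hit
7 -> fault, evict 9, frames {3,4,8,7}
8 -> hit
Page faults: 8.

8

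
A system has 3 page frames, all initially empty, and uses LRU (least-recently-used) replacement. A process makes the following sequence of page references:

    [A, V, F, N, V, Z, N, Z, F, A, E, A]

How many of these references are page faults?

A → miss, frames {A}
V → miss, frames {A,V}
F → miss, frames {A,V,F}
N → miss, evict A, frames {V,F,N}
V → hit
Z → miss, evict F, frames {N,V,Z}
N → hit
Z → hit
F → miss, evict V, frames {N,Z,F}
A → miss, evict N, frames {Z,F,A}
E → miss, evict Z, frames {F,A,E}
A → hit
Page faults: 8.

8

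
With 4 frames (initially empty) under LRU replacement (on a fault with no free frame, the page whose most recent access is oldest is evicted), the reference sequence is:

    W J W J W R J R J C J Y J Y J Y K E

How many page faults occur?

W → miss, frames (W)
J → miss, frames (W J)
W → hit
J → hit
W → hit
R → miss, frames (J W R)
J → hit
R → hit
J → hit
C → miss, frames (W R J C)
J → hit
Y → miss, evict W, frames (R C J Y)
J → hit
Y → hit
J → hit
Y → hit
K → miss, evict R, frames (C J Y K)
E → miss, evict C, frames (J Y K E)
Page faults: 7.

7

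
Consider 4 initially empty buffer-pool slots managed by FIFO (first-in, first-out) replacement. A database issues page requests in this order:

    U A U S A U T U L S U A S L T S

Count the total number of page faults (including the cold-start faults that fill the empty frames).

9

U -> miss, frames (U)
A -> miss, frames (U A)
U -> hit
S -> miss, frames (U A S)
A -> hit
U -> hit
T -> miss, frames (U A S T)
U -> hit
L -> miss, evict U, frames (A S T L)
S -> hit
U -> miss, evict A, frames (S T L U)
A -> miss, evict S, frames (T L U A)
S -> miss, evict T, frames (L U A S)
L -> hit
T -> miss, evict L, frames (U A S T)
S -> hit
Page faults: 9.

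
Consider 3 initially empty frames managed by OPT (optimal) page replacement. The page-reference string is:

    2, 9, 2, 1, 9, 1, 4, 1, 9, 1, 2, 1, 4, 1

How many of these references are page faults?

5

2 -> fault, frames [2]
9 -> fault, frames [2, 9]
2 -> hit
1 -> fault, frames [2, 9, 1]
9 -> hit
1 -> hit
4 -> fault, evict 2, frames [9, 1, 4]
1 -> hit
9 -> hit
1 -> hit
2 -> fault, evict 9, frames [1, 4, 2]
1 -> hit
4 -> hit
1 -> hit
Page faults: 5.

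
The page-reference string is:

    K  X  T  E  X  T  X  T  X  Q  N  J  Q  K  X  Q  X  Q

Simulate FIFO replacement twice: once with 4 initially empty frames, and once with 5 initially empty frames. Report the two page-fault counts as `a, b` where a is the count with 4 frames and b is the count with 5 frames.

10, 9

4 frames: F F F F . . . . . F F F . F F F . . → 10 faults.
5 frames: F F F F . . . . . F F F . F F . . . → 9 faults.
9 < 10: adding a frame reduced faults, as is typical.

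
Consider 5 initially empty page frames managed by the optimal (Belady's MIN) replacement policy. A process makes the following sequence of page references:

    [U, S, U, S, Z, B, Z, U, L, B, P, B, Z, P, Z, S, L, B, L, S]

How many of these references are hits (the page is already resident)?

14

U -> miss, frames [U]
S -> miss, frames [U, S]
U -> hit
S -> hit
Z -> miss, frames [U, S, Z]
B -> miss, frames [U, S, Z, B]
Z -> hit
U -> hit
L -> miss, frames [U, S, Z, B, L]
B -> hit
P -> miss, evict U, frames [S, Z, B, L, P]
B -> hit
Z -> hit
P -> hit
Z -> hit
S -> hit
L -> hit
B -> hit
L -> hit
S -> hit
Hits: 14.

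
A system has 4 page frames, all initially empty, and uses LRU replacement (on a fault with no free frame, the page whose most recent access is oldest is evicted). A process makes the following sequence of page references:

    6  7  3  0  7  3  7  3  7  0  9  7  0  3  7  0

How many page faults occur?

6: fault, frames (6)
7: fault, frames (6 7)
3: fault, frames (6 7 3)
0: fault, frames (6 7 3 0)
7: hit
3: hit
7: hit
3: hit
7: hit
0: hit
9: fault, evict 6, frames (3 7 0 9)
7: hit
0: hit
3: hit
7: hit
0: hit
Page faults: 5.

5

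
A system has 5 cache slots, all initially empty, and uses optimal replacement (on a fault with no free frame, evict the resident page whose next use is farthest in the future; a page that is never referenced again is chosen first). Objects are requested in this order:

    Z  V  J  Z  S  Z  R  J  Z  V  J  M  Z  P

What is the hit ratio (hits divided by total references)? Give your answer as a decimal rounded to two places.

0.50

Z → fault, frames (Z)
V → fault, frames (Z V)
J → fault, frames (Z V J)
Z → hit
S → fault, frames (Z V J S)
Z → hit
R → fault, frames (Z V J S R)
J → hit
Z → hit
V → hit
J → hit
M → fault, evict R, frames (Z V J S M)
Z → hit
P → fault, evict M, frames (Z V J S P)
Hits: 7 of 14 references → 7/14 = 0.5000.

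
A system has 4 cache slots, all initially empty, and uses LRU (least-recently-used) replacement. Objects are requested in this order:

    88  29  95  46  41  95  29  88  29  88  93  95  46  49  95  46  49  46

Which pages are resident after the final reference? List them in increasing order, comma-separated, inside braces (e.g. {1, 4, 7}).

{46, 49, 93, 95}

88 -> fault, frames (88)
29 -> fault, frames (88 29)
95 -> fault, frames (88 29 95)
46 -> fault, frames (88 29 95 46)
41 -> fault, evict 88, frames (29 95 46 41)
95 -> hit
29 -> hit
88 -> fault, evict 46, frames (41 95 29 88)
29 -> hit
88 -> hit
93 -> fault, evict 41, frames (95 29 88 93)
95 -> hit
46 -> fault, evict 29, frames (88 93 95 46)
49 -> fault, evict 88, frames (93 95 46 49)
95 -> hit
46 -> hit
49 -> hit
46 -> hit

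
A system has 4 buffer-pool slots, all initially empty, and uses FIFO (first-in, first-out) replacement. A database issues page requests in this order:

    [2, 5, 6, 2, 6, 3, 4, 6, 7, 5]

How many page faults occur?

2 -> fault, frames (2)
5 -> fault, frames (2 5)
6 -> fault, frames (2 5 6)
2 -> hit
6 -> hit
3 -> fault, frames (2 5 6 3)
4 -> fault, evict 2, frames (5 6 3 4)
6 -> hit
7 -> fault, evict 5, frames (6 3 4 7)
5 -> fault, evict 6, frames (3 4 7 5)
Page faults: 7.

7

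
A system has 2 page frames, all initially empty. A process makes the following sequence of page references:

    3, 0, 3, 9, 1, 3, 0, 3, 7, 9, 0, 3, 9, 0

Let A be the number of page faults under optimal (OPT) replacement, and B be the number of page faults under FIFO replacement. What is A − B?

-3

Under OPT: F F . F F . F . F F . F . F → 9 faults.
Under FIFO: F F . F F F F . F F F F F F → 12 faults.
A − B = 9 − 12 = -3.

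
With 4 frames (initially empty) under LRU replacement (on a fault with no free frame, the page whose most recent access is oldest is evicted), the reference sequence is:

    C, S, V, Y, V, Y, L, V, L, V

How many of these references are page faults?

5

C: fault, frames (C)
S: fault, frames (C S)
V: fault, frames (C S V)
Y: fault, frames (C S V Y)
V: hit
Y: hit
L: fault, evict C, frames (S V Y L)
V: hit
L: hit
V: hit
Page faults: 5.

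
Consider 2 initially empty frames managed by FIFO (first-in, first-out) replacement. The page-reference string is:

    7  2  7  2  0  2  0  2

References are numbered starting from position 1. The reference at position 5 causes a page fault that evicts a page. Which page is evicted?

pos 1: 7 -> fault, frames [7]
pos 2: 2 -> fault, frames [7, 2]
pos 3: 7 -> hit
pos 4: 2 -> hit
pos 5: 0 -> fault, evict 7, frames [2, 0]
At position 5, page 7 is evicted.

7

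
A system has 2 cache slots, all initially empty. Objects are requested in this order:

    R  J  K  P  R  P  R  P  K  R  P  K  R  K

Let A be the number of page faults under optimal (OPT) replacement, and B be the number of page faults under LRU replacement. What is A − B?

Under OPT: F F F F . . . . F . F . F . → 7 faults.
Under LRU: F F F F F . . . F F F F F . → 10 faults.
A − B = 7 − 10 = -3.

-3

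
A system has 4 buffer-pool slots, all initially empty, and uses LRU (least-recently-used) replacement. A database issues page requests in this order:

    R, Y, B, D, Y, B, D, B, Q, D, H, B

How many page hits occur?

R -> fault, frames [R]
Y -> fault, frames [R, Y]
B -> fault, frames [R, Y, B]
D -> fault, frames [R, Y, B, D]
Y -> hit
B -> hit
D -> hit
B -> hit
Q -> fault, evict R, frames [Y, D, B, Q]
D -> hit
H -> fault, evict Y, frames [B, Q, D, H]
B -> hit
Hits: 6.

6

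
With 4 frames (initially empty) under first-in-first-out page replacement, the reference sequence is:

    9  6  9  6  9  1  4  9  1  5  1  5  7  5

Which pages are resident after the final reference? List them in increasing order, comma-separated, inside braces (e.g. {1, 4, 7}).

9: fault, frames {9}
6: fault, frames {9,6}
9: hit
6: hit
9: hit
1: fault, frames {9,6,1}
4: fault, frames {9,6,1,4}
9: hit
1: hit
5: fault, evict 9, frames {6,1,4,5}
1: hit
5: hit
7: fault, evict 6, frames {1,4,5,7}
5: hit

{1, 4, 5, 7}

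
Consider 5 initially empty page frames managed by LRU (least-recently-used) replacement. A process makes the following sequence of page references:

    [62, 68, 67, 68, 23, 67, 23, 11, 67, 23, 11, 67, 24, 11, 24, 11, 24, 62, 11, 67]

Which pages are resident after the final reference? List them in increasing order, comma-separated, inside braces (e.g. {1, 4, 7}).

{11, 23, 24, 62, 67}

62 → miss, frames (62)
68 → miss, frames (62 68)
67 → miss, frames (62 68 67)
68 → hit
23 → miss, frames (62 67 68 23)
67 → hit
23 → hit
11 → miss, frames (62 68 67 23 11)
67 → hit
23 → hit
11 → hit
67 → hit
24 → miss, evict 62, frames (68 23 11 67 24)
11 → hit
24 → hit
11 → hit
24 → hit
62 → miss, evict 68, frames (23 67 11 24 62)
11 → hit
67 → hit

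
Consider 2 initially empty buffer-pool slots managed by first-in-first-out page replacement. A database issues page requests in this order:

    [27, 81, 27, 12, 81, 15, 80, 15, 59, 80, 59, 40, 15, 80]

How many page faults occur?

27: miss, frames {27}
81: miss, frames {27,81}
27: hit
12: miss, evict 27, frames {81,12}
81: hit
15: miss, evict 81, frames {12,15}
80: miss, evict 12, frames {15,80}
15: hit
59: miss, evict 15, frames {80,59}
80: hit
59: hit
40: miss, evict 80, frames {59,40}
15: miss, evict 59, frames {40,15}
80: miss, evict 40, frames {15,80}
Page faults: 9.

9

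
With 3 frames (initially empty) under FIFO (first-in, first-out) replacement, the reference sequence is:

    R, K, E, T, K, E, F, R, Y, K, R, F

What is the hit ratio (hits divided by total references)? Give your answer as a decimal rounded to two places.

0.25

R: fault, frames (R)
K: fault, frames (R K)
E: fault, frames (R K E)
T: fault, evict R, frames (K E T)
K: hit
E: hit
F: fault, evict K, frames (E T F)
R: fault, evict E, frames (T F R)
Y: fault, evict T, frames (F R Y)
K: fault, evict F, frames (R Y K)
R: hit
F: fault, evict R, frames (Y K F)
Hits: 3 of 12 references → 3/12 = 0.2500.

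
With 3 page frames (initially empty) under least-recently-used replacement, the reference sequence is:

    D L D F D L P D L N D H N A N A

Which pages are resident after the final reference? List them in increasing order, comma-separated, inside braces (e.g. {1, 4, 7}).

D -> fault, frames {D}
L -> fault, frames {D,L}
D -> hit
F -> fault, frames {L,D,F}
D -> hit
L -> hit
P -> fault, evict F, frames {D,L,P}
D -> hit
L -> hit
N -> fault, evict P, frames {D,L,N}
D -> hit
H -> fault, evict L, frames {N,D,H}
N -> hit
A -> fault, evict D, frames {H,N,A}
N -> hit
A -> hit

{A, H, N}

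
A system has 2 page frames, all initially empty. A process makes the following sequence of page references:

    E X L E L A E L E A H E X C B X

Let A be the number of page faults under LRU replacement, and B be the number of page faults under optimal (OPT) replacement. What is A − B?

4

Under LRU: F F F F . F F F . F F F F F F F → 14 faults.
Under OPT: F F F . . F . F . F F . F F F . → 10 faults.
A − B = 14 − 10 = 4.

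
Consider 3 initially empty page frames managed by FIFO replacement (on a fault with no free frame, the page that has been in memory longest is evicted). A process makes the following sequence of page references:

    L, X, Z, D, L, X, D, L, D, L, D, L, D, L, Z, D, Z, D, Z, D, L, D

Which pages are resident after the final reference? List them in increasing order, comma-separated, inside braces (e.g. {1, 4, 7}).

L → fault, frames {L}
X → fault, frames {L,X}
Z → fault, frames {L,X,Z}
D → fault, evict L, frames {X,Z,D}
L → fault, evict X, frames {Z,D,L}
X → fault, evict Z, frames {D,L,X}
D → hit
L → hit
D → hit
L → hit
D → hit
L → hit
D → hit
L → hit
Z → fault, evict D, frames {L,X,Z}
D → fault, evict L, frames {X,Z,D}
Z → hit
D → hit
Z → hit
D → hit
L → fault, evict X, frames {Z,D,L}
D → hit

{D, L, Z}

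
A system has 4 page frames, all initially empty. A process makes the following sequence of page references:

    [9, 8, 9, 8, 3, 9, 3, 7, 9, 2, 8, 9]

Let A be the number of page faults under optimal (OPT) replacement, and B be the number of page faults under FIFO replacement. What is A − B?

Under OPT: F F . . F . . F . F . . → 5 faults.
Under FIFO: F F . . F . . F . F . F → 6 faults.
A − B = 5 − 6 = -1.

-1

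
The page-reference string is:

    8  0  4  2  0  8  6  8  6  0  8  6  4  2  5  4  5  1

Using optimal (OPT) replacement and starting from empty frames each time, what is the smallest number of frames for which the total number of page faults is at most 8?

4

f=1: 18 faults
f=2: 12 faults
f=3: 9 faults
f=4: 8 faults
f=5: 7 faults
f=6: 7 faults
f=7: 7 faults
Smallest f with faults ≤ 8 is 4.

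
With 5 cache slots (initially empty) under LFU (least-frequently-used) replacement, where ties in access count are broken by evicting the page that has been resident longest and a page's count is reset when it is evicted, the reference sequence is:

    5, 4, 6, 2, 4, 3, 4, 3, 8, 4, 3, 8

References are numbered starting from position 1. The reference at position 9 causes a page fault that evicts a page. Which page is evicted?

pos 1: 5 -> miss, frames (5)
pos 2: 4 -> miss, frames (5 4)
pos 3: 6 -> miss, frames (5 4 6)
pos 4: 2 -> miss, frames (5 4 6 2)
pos 5: 4 -> hit
pos 6: 3 -> miss, frames (5 4 6 2 3)
pos 7: 4 -> hit
pos 8: 3 -> hit
pos 9: 8 -> miss, evict 5, frames (4 6 2 3 8)
At position 9, page 5 is evicted.

5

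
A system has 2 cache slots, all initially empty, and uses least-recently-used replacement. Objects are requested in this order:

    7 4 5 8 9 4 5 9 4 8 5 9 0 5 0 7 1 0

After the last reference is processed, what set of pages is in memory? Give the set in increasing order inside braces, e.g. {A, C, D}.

{0, 1}

7 → miss, frames (7)
4 → miss, frames (7 4)
5 → miss, evict 7, frames (4 5)
8 → miss, evict 4, frames (5 8)
9 → miss, evict 5, frames (8 9)
4 → miss, evict 8, frames (9 4)
5 → miss, evict 9, frames (4 5)
9 → miss, evict 4, frames (5 9)
4 → miss, evict 5, frames (9 4)
8 → miss, evict 9, frames (4 8)
5 → miss, evict 4, frames (8 5)
9 → miss, evict 8, frames (5 9)
0 → miss, evict 5, frames (9 0)
5 → miss, evict 9, frames (0 5)
0 → hit
7 → miss, evict 5, frames (0 7)
1 → miss, evict 0, frames (7 1)
0 → miss, evict 7, frames (1 0)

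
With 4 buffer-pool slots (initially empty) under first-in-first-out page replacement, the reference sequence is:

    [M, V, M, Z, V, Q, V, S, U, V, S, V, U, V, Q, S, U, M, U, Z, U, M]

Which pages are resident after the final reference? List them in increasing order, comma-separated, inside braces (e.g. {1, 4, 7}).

M → miss, frames [M]
V → miss, frames [M, V]
M → hit
Z → miss, frames [M, V, Z]
V → hit
Q → miss, frames [M, V, Z, Q]
V → hit
S → miss, evict M, frames [V, Z, Q, S]
U → miss, evict V, frames [Z, Q, S, U]
V → miss, evict Z, frames [Q, S, U, V]
S → hit
V → hit
U → hit
V → hit
Q → hit
S → hit
U → hit
M → miss, evict Q, frames [S, U, V, M]
U → hit
Z → miss, evict S, frames [U, V, M, Z]
U → hit
M → hit

{M, U, V, Z}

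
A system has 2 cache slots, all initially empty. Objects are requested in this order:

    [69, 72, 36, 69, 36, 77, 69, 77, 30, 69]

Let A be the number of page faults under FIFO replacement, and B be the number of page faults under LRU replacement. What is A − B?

Under FIFO: F F F F . F . . F F → 7 faults.
Under LRU: F F F F . F F . F F → 8 faults.
A − B = 7 − 8 = -1.

-1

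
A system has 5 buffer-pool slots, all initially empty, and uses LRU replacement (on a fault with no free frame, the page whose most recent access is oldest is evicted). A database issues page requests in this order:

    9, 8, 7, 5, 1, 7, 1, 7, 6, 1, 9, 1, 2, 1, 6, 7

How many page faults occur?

8

9 -> fault, frames [9]
8 -> fault, frames [9, 8]
7 -> fault, frames [9, 8, 7]
5 -> fault, frames [9, 8, 7, 5]
1 -> fault, frames [9, 8, 7, 5, 1]
7 -> hit
1 -> hit
7 -> hit
6 -> fault, evict 9, frames [8, 5, 1, 7, 6]
1 -> hit
9 -> fault, evict 8, frames [5, 7, 6, 1, 9]
1 -> hit
2 -> fault, evict 5, frames [7, 6, 9, 1, 2]
1 -> hit
6 -> hit
7 -> hit
Page faults: 8.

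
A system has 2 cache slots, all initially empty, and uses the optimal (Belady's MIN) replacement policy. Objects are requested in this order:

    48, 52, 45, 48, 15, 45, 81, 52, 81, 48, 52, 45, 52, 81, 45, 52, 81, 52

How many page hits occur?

48 -> miss, frames [48]
52 -> miss, frames [48, 52]
45 -> miss, evict 52, frames [48, 45]
48 -> hit
15 -> miss, evict 48, frames [45, 15]
45 -> hit
81 -> miss, evict 15, frames [45, 81]
52 -> miss, evict 45, frames [81, 52]
81 -> hit
48 -> miss, evict 81, frames [52, 48]
52 -> hit
45 -> miss, evict 48, frames [52, 45]
52 -> hit
81 -> miss, evict 52, frames [45, 81]
45 -> hit
52 -> miss, evict 45, frames [81, 52]
81 -> hit
52 -> hit
Hits: 8.

8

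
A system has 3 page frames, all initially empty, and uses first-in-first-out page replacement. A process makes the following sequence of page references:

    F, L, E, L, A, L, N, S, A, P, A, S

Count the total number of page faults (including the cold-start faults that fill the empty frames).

F: miss, frames {F}
L: miss, frames {F,L}
E: miss, frames {F,L,E}
L: hit
A: miss, evict F, frames {L,E,A}
L: hit
N: miss, evict L, frames {E,A,N}
S: miss, evict E, frames {A,N,S}
A: hit
P: miss, evict A, frames {N,S,P}
A: miss, evict N, frames {S,P,A}
S: hit
Page faults: 8.

8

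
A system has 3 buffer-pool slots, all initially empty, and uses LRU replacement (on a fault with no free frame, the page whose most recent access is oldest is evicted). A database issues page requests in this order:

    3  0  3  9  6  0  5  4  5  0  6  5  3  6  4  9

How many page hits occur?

3 -> fault, frames (3)
0 -> fault, frames (3 0)
3 -> hit
9 -> fault, frames (0 3 9)
6 -> fault, evict 0, frames (3 9 6)
0 -> fault, evict 3, frames (9 6 0)
5 -> fault, evict 9, frames (6 0 5)
4 -> fault, evict 6, frames (0 5 4)
5 -> hit
0 -> hit
6 -> fault, evict 4, frames (5 0 6)
5 -> hit
3 -> fault, evict 0, frames (6 5 3)
6 -> hit
4 -> fault, evict 5, frames (3 6 4)
9 -> fault, evict 3, frames (6 4 9)
Hits: 5.

5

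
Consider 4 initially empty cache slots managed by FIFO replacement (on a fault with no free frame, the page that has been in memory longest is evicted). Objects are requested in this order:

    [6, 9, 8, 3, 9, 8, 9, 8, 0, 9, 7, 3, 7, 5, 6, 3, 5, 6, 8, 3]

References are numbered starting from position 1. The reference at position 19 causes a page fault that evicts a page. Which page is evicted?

pos 1: 6: fault, frames (6)
pos 2: 9: fault, frames (6 9)
pos 3: 8: fault, frames (6 9 8)
pos 4: 3: fault, frames (6 9 8 3)
pos 5: 9: hit
pos 6: 8: hit
pos 7: 9: hit
pos 8: 8: hit
pos 9: 0: fault, evict 6, frames (9 8 3 0)
pos 10: 9: hit
pos 11: 7: fault, evict 9, frames (8 3 0 7)
pos 12: 3: hit
pos 13: 7: hit
pos 14: 5: fault, evict 8, frames (3 0 7 5)
pos 15: 6: fault, evict 3, frames (0 7 5 6)
pos 16: 3: fault, evict 0, frames (7 5 6 3)
pos 17: 5: hit
pos 18: 6: hit
pos 19: 8: fault, evict 7, frames (5 6 3 8)
At position 19, page 7 is evicted.

7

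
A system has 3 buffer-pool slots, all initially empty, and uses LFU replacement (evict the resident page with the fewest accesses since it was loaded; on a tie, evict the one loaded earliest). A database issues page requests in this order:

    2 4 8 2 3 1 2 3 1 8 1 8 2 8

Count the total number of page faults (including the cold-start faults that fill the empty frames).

6

2 → miss, frames [2]
4 → miss, frames [2, 4]
8 → miss, frames [2, 4, 8]
2 → hit
3 → miss, evict 4, frames [2, 8, 3]
1 → miss, evict 8, frames [2, 3, 1]
2 → hit
3 → hit
1 → hit
8 → miss, evict 3, frames [2, 1, 8]
1 → hit
8 → hit
2 → hit
8 → hit
Page faults: 6.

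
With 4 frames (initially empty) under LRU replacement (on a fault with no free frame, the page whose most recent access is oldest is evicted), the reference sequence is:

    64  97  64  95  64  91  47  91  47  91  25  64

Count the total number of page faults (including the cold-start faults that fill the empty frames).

64: fault, frames {64}
97: fault, frames {64,97}
64: hit
95: fault, frames {97,64,95}
64: hit
91: fault, frames {97,95,64,91}
47: fault, evict 97, frames {95,64,91,47}
91: hit
47: hit
91: hit
25: fault, evict 95, frames {64,47,91,25}
64: hit
Page faults: 6.

6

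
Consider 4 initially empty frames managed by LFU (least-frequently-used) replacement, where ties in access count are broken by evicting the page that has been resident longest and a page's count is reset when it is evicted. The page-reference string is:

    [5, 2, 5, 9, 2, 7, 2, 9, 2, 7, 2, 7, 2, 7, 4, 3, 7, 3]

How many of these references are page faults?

5 → miss, frames {5}
2 → miss, frames {5,2}
5 → hit
9 → miss, frames {5,2,9}
2 → hit
7 → miss, frames {5,2,9,7}
2 → hit
9 → hit
2 → hit
7 → hit
2 → hit
7 → hit
2 → hit
7 → hit
4 → miss, evict 5, frames {2,9,7,4}
3 → miss, evict 4, frames {2,9,7,3}
7 → hit
3 → hit
Page faults: 6.

6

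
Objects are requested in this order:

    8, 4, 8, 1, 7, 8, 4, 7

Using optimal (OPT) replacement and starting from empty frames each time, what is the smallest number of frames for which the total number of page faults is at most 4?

f=1: 8 faults
f=2: 5 faults
f=3: 4 faults
f=4: 4 faults
Smallest f with faults ≤ 4 is 3.

3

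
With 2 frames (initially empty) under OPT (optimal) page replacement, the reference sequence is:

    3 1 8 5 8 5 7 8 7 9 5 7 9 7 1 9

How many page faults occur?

3 → fault, frames {3}
1 → fault, frames {3,1}
8 → fault, evict 3, frames {1,8}
5 → fault, evict 1, frames {8,5}
8 → hit
5 → hit
7 → fault, evict 5, frames {8,7}
8 → hit
7 → hit
9 → fault, evict 8, frames {7,9}
5 → fault, evict 9, frames {7,5}
7 → hit
9 → fault, evict 5, frames {7,9}
7 → hit
1 → fault, evict 7, frames {9,1}
9 → hit
Page faults: 9.

9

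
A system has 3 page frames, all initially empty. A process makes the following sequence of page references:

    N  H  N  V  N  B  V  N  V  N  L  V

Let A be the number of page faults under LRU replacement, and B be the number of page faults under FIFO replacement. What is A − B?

Under LRU: F F . F . F . . . . F . → 5 faults.
Under FIFO: F F . F . F . F . . F F → 7 faults.
A − B = 5 − 7 = -2.

-2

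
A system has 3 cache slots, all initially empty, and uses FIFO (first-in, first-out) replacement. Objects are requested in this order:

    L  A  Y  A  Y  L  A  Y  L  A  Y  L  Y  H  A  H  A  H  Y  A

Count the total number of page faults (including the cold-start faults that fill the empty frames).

4

L -> miss, frames [L]
A -> miss, frames [L, A]
Y -> miss, frames [L, A, Y]
A -> hit
Y -> hit
L -> hit
A -> hit
Y -> hit
L -> hit
A -> hit
Y -> hit
L -> hit
Y -> hit
H -> miss, evict L, frames [A, Y, H]
A -> hit
H -> hit
A -> hit
H -> hit
Y -> hit
A -> hit
Page faults: 4.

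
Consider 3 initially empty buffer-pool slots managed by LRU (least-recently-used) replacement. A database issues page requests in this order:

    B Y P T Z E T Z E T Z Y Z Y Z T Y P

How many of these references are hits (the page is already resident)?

B → miss, frames [B]
Y → miss, frames [B, Y]
P → miss, frames [B, Y, P]
T → miss, evict B, frames [Y, P, T]
Z → miss, evict Y, frames [P, T, Z]
E → miss, evict P, frames [T, Z, E]
T → hit
Z → hit
E → hit
T → hit
Z → hit
Y → miss, evict E, frames [T, Z, Y]
Z → hit
Y → hit
Z → hit
T → hit
Y → hit
P → miss, evict Z, frames [T, Y, P]
Hits: 10.

10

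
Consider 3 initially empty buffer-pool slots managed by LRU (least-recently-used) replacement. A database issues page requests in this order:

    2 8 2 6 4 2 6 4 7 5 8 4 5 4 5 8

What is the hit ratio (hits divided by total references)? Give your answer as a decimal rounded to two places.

2 -> fault, frames [2]
8 -> fault, frames [2, 8]
2 -> hit
6 -> fault, frames [8, 2, 6]
4 -> fault, evict 8, frames [2, 6, 4]
2 -> hit
6 -> hit
4 -> hit
7 -> fault, evict 2, frames [6, 4, 7]
5 -> fault, evict 6, frames [4, 7, 5]
8 -> fault, evict 4, frames [7, 5, 8]
4 -> fault, evict 7, frames [5, 8, 4]
5 -> hit
4 -> hit
5 -> hit
8 -> hit
Hits: 8 of 16 references → 8/16 = 0.5000.

0.50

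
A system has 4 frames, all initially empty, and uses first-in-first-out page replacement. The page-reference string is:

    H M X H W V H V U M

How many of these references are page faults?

8

H -> fault, frames [H]
M -> fault, frames [H, M]
X -> fault, frames [H, M, X]
H -> hit
W -> fault, frames [H, M, X, W]
V -> fault, evict H, frames [M, X, W, V]
H -> fault, evict M, frames [X, W, V, H]
V -> hit
U -> fault, evict X, frames [W, V, H, U]
M -> fault, evict W, frames [V, H, U, M]
Page faults: 8.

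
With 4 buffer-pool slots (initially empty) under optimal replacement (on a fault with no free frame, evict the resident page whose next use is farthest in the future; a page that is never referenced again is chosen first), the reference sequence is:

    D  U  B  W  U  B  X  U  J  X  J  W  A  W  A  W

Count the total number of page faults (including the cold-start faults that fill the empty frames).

D → fault, frames (D)
U → fault, frames (D U)
B → fault, frames (D U B)
W → fault, frames (D U B W)
U → hit
B → hit
X → fault, evict B, frames (D U W X)
U → hit
J → fault, evict U, frames (D W X J)
X → hit
J → hit
W → hit
A → fault, evict J, frames (D W X A)
W → hit
A → hit
W → hit
Page faults: 7.

7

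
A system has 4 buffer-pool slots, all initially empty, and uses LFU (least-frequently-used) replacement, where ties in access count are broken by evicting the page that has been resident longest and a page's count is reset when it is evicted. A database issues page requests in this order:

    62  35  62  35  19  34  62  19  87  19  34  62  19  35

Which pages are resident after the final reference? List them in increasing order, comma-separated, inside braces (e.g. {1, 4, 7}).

62 -> miss, frames (62)
35 -> miss, frames (62 35)
62 -> hit
35 -> hit
19 -> miss, frames (62 35 19)
34 -> miss, frames (62 35 19 34)
62 -> hit
19 -> hit
87 -> miss, evict 34, frames (62 35 19 87)
19 -> hit
34 -> miss, evict 87, frames (62 35 19 34)
62 -> hit
19 -> hit
35 -> hit

{19, 34, 35, 62}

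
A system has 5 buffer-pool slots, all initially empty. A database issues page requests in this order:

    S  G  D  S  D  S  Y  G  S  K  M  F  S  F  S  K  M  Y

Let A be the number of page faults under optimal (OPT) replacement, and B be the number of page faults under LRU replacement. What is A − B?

-1

Under OPT: F F F . . . F . . F F F . . . . . . → 7 faults.
Under LRU: F F F . . . F . . F F F . . . . . F → 8 faults.
A − B = 7 − 8 = -1.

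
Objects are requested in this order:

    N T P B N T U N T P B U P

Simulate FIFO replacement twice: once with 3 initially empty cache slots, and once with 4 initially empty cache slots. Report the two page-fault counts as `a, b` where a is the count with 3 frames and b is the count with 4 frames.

3 frames: F F F F F F F . . F F . . → 9 faults.
4 frames: F F F F . . F F F F F F . → 10 faults.
10 > 9: adding a frame increased faults — Belady's anomaly.

9, 10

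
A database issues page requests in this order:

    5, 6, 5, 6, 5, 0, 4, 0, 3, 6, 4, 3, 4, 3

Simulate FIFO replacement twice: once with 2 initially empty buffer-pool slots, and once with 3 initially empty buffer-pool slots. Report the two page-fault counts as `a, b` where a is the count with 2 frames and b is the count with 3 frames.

8, 6

2 frames: F F . . . F F . F F F F . . → 8 faults.
3 frames: F F . . . F F . F F . . . . → 6 faults.
6 < 8: adding a frame reduced faults, as is typical.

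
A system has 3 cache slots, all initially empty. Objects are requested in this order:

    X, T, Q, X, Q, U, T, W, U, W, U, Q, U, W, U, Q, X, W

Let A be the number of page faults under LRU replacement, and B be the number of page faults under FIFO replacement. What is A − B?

Under LRU: F F F . . F F F . . . F . . . . F F → 9 faults.
Under FIFO: F F F . . F . F . . . . . . . . F . → 6 faults.
A − B = 9 − 6 = 3.

3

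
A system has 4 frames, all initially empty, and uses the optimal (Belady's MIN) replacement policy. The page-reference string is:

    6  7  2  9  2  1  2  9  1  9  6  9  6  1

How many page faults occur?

6 → fault, frames [6]
7 → fault, frames [6, 7]
2 → fault, frames [6, 7, 2]
9 → fault, frames [6, 7, 2, 9]
2 → hit
1 → fault, evict 7, frames [6, 2, 9, 1]
2 → hit
9 → hit
1 → hit
9 → hit
6 → hit
9 → hit
6 → hit
1 → hit
Page faults: 5.

5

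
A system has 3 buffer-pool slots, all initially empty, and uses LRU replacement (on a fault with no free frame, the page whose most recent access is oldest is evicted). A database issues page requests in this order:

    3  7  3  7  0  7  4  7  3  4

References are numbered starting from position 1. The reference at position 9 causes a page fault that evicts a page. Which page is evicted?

0

pos 1: 3 → fault, frames (3)
pos 2: 7 → fault, frames (3 7)
pos 3: 3 → hit
pos 4: 7 → hit
pos 5: 0 → fault, frames (3 7 0)
pos 6: 7 → hit
pos 7: 4 → fault, evict 3, frames (0 7 4)
pos 8: 7 → hit
pos 9: 3 → fault, evict 0, frames (4 7 3)
At position 9, page 0 is evicted.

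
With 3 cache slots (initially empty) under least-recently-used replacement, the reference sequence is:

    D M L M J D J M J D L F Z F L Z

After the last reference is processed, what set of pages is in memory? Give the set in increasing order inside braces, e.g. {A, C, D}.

{F, L, Z}

D: fault, frames [D]
M: fault, frames [D, M]
L: fault, frames [D, M, L]
M: hit
J: fault, evict D, frames [L, M, J]
D: fault, evict L, frames [M, J, D]
J: hit
M: hit
J: hit
D: hit
L: fault, evict M, frames [J, D, L]
F: fault, evict J, frames [D, L, F]
Z: fault, evict D, frames [L, F, Z]
F: hit
L: hit
Z: hit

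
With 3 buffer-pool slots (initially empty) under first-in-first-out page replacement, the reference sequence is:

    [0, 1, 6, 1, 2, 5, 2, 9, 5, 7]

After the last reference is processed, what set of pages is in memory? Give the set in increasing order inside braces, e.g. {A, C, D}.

{5, 7, 9}

0 → miss, frames [0]
1 → miss, frames [0, 1]
6 → miss, frames [0, 1, 6]
1 → hit
2 → miss, evict 0, frames [1, 6, 2]
5 → miss, evict 1, frames [6, 2, 5]
2 → hit
9 → miss, evict 6, frames [2, 5, 9]
5 → hit
7 → miss, evict 2, frames [5, 9, 7]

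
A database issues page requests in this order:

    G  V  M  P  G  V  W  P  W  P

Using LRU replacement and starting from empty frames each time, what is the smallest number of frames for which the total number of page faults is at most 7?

4

f=1: 10 faults
f=2: 8 faults
f=3: 8 faults
f=4: 5 faults
f=5: 5 faults
Smallest f with faults ≤ 7 is 4.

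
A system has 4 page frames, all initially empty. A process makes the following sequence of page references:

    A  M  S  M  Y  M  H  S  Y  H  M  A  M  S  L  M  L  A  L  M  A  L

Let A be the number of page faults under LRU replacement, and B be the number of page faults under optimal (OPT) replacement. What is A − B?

1

Under LRU: F F F . F . F . . . . F . F F . . . . . . . → 8 faults.
Under OPT: F F F . F . F . . . . F . . F . . . . . . . → 7 faults.
A − B = 8 − 7 = 1.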